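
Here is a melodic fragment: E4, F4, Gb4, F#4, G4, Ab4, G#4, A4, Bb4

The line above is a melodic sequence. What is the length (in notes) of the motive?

Try groups of 3 (3 cells in 9 notes):
E4 F4 Gb4 | F#4 G4 Ab4 | G#4 A4 Bb4
Every group is a transposition up a 2nd of the one before; no shorter unit works.

3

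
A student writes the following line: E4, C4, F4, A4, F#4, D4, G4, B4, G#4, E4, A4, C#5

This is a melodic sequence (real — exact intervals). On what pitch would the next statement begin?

Taking 4-note groups, the heads are E4, F#4, G#4: the pattern moves up a 2nd.
The next head, up a 2nd from G#4, is A#4.

A#4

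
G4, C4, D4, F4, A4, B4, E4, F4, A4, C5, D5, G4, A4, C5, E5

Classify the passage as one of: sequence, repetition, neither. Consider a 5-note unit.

sequence

Each 5-note cell is the previous one transposed up a 3rd.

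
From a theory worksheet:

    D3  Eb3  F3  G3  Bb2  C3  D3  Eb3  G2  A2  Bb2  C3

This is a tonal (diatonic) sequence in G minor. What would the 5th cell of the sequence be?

The 4-note cells begin on D3, Bb2, G2 — each down a 3rd from the last.
Carrying on: Eb2 → C2.
From C2 the diatonic shape gives C2 D2 Eb2 F2.

C2 D2 Eb2 F2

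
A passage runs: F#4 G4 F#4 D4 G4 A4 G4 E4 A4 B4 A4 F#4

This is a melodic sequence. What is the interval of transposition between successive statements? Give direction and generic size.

up a 2nd

The 4-note cells begin on F#4, G4, A4 — each up a 2nd from the last.
F#4 to G4 is up a 2nd.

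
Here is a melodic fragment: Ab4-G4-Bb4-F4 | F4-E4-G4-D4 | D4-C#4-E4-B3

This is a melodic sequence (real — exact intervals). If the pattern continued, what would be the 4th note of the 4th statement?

With 4-note cells, note 4 of each statement runs F4, D4, B3.
From B3, down a 3rd gives G#3.

G#3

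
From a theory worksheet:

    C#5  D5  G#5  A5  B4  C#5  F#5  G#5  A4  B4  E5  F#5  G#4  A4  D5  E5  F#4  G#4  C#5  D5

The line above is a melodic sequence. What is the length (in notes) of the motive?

4

20 notes total. Splitting into 5 groups of 4:
C#5 D5 G#5 A5 | B4 C#5 F#5 G#5 | A4 B4 E5 F#5 | G#4 A4 D5 E5 | F#4 G#4 C#5 D5
Every group is a transposition down a 2nd of the one before; no shorter unit works.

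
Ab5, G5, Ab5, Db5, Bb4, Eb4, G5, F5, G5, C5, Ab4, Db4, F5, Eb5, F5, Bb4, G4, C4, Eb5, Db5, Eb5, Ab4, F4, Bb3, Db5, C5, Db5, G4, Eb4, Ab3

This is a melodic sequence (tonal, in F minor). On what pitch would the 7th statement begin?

The 6-note cells begin on Ab5, G5, F5, Eb5, Db5 — each down a 2nd from the last.
Extending the heads down a 2nd: C5 → Bb4.

Bb4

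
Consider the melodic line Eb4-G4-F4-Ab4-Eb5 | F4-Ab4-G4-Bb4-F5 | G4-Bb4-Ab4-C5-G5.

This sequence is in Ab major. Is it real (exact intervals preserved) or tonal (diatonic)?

Every note is diatonic to Ab major.
Cell 1 has +4 semitones from note 1 to 2, but cell 2 has +3 — the interval quality changes while the contour stays the same, which is the hallmark of a tonal sequence.

tonal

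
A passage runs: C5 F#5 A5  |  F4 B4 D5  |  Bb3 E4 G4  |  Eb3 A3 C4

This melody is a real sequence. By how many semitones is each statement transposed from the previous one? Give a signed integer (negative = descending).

-7

Taking 3-note groups, the heads are C5, F4, Bb3, Eb3: the pattern moves down a 5th.
Counting half-steps from C5 to F4: -7.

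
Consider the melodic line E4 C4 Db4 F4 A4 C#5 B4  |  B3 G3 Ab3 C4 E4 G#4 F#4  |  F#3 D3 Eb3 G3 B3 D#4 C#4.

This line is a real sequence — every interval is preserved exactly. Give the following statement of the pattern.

The 7-note cells begin on E4, B3, F#3 — each down a 4th from the last.
From C#3 the exact shape gives C#3 A2 Bb2 D3 F#3 A#3 G#3.

C#3 A2 Bb2 D3 F#3 A#3 G#3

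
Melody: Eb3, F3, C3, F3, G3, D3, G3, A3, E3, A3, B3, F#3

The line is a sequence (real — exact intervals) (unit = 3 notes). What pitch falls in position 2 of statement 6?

With 3-note cells, note 2 of each statement runs F3, G3, A3, B3.
Each moves up a 2nd. Continuing: C#4 → D#4.

D#4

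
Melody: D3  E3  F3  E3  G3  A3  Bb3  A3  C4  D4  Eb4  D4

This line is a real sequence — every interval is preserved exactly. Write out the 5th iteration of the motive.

Bb4 C5 Db5 C5

The 4-note cells begin on D3, G3, C4 — each up a 4th from the last.
Extending up a 4th: F4 → Bb4.
Statement 5 starts on Bb4 and keeps the same exact contour: Bb4 C5 Db5 C5.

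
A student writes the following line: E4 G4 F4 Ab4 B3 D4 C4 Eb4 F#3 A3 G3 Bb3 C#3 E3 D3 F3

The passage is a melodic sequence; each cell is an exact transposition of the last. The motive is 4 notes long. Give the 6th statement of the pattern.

D#2 F#2 E2 G2

The 4-note cells begin on E4, B3, F#3, C#3 — each down a 4th from the last.
Extending down a 4th: G#2 → D#2.
Statement 6 starts on D#2 and keeps the same exact contour: D#2 F#2 E2 G2.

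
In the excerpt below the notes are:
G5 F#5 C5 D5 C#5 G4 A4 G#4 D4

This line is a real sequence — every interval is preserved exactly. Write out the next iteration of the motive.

With a 3-note motive the entries are G5, D5, A4, each down a 4th from the previous.
So cell 4 is E4 D#4 A3.

E4 D#4 A3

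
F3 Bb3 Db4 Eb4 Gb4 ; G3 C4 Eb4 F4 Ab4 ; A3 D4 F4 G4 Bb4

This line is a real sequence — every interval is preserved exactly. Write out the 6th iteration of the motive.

D#4 G#4 B4 C#5 E5

The 5-note cells begin on F3, G3, A3 — each up a 2nd from the last.
Continuing the starts: B3 → C#4 → D#4.
So cell 6 is D#4 G#4 B4 C#5 E5.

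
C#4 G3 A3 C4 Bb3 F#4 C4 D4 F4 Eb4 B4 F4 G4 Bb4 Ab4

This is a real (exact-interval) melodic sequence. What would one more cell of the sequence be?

Taking 5-note groups, the heads are C#4, F#4, B4: the pattern moves up a 4th.
From E5 the exact shape gives E5 Bb4 C5 Eb5 Db5.

E5 Bb4 C5 Eb5 Db5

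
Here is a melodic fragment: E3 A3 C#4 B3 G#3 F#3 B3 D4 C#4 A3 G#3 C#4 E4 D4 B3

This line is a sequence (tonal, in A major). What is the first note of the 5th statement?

B3

Unit = 5 notes; the statements start on E3, F#3, G#3, moving up a 2nd each time.
Continuing: A3 → B3. Statement 5 starts on B3.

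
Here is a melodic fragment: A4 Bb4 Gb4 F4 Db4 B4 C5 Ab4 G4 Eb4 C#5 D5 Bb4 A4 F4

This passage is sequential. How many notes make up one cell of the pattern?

Try groups of 5 (3 cells in 15 notes):
A4 Bb4 Gb4 F4 Db4 | B4 C5 Ab4 G4 Eb4 | C#5 D5 Bb4 A4 F4
Every group is a transposition up a 2nd of the one before; no shorter unit works.

5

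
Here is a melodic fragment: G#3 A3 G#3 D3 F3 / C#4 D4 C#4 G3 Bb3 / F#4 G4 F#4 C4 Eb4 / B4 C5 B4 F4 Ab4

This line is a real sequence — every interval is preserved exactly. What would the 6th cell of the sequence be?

A5 Bb5 A5 Eb5 Gb5

Taking 5-note groups, the heads are G#3, C#4, F#4, B4: the pattern moves up a 4th.
Carrying on: E5 → A5.
Statement 6 starts on A5 and keeps the same exact contour: A5 Bb5 A5 Eb5 Gb5.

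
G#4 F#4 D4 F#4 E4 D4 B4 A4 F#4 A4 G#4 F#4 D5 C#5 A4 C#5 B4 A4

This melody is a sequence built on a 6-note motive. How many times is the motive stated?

18 notes in groups of 6 gives 18/6 = 3 statements.
Starts: G#4, B4, D5 — each up a 3rd.

3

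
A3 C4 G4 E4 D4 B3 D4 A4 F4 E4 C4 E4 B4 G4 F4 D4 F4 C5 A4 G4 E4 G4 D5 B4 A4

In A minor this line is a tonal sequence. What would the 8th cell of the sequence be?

Taking 5-note groups, the heads are A3, B3, C4, D4, E4: the pattern moves up a 2nd.
Continuing the starts: F4 → G4 → A4.
Statement 8 starts on A4 and keeps the same diatonic contour: A4 C5 G5 E5 D5.

A4 C5 G5 E5 D5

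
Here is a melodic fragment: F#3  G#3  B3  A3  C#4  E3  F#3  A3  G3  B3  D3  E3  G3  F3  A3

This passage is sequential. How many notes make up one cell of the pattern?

5

There are 15 notes; a 5-note unit gives 3 cells:
F#3 G#3 B3 A3 C#4 | E3 F#3 A3 G3 B3 | D3 E3 G3 F3 A3
Every group is a transposition down a 2nd of the one before; no shorter unit works.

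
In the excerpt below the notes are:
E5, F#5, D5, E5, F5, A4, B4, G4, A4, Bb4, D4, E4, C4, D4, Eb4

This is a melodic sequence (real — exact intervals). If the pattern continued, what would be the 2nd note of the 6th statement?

G2

Grouping in 5s, the 2nd note of each cell is F#5, B4, E4.
Carrying that down a 5th forward: A3 → D3 → G2.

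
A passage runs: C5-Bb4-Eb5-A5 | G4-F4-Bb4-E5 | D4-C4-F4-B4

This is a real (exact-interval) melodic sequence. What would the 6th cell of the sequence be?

B2 A2 D3 G#3

Unit = 4 notes; the statements start on C5, G4, D4, moving down a 4th each time.
Continuing the starts: A3 → E3 → B2.
Statement 6 starts on B2 and keeps the same exact contour: B2 A2 D3 G#3.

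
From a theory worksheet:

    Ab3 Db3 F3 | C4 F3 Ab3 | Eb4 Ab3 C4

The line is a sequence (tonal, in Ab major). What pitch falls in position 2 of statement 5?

The unit is 3 notes. Position-2 pitches of the 3 shown cells: Db3, F3, Ab3.
Extending up a 3rd: C4 → Eb4.

Eb4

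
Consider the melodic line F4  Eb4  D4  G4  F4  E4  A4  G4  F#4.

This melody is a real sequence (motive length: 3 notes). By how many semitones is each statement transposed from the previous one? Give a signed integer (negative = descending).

2

The 3-note cells begin on F4, G4, A4 — each up a 2nd from the last.
F4→G4 is 67 − 65 = 2 semitones.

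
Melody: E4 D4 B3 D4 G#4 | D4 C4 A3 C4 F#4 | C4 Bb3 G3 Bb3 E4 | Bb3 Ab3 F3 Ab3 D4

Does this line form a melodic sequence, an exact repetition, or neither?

sequence

Each 5-note cell is the previous one transposed down a 2nd.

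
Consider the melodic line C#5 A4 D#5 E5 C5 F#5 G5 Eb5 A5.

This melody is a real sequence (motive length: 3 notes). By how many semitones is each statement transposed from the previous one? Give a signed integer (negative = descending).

3

The 3-note cells begin on C#5, E5, G5 — each up a 3rd from the last.
C#5 to E5 spans +3 semitones.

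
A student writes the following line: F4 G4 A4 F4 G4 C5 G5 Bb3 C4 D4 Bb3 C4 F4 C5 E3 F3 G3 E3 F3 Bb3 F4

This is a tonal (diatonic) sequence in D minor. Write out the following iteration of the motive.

With a 7-note motive the entries are F4, Bb3, E3, each down a 5th from the previous.
From A2 the diatonic shape gives A2 Bb2 C3 A2 Bb2 E3 Bb3.

A2 Bb2 C3 A2 Bb2 E3 Bb3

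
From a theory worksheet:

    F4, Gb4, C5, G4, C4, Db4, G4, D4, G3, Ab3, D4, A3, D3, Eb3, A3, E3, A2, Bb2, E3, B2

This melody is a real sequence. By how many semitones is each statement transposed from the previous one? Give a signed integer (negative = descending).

-5

Unit = 4 notes; the statements start on F4, C4, G3, D3, A2, moving down a 4th each time.
Counting half-steps from F4 to C4: -5.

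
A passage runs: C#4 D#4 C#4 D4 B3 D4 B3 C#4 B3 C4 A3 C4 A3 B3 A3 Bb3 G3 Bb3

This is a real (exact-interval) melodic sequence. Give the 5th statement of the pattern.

Taking 6-note groups, the heads are C#4, B3, A3: the pattern moves down a 2nd.
Carrying on: G3 → F3.
From F3 the exact shape gives F3 G3 F3 Gb3 Eb3 Gb3.

F3 G3 F3 Gb3 Eb3 Gb3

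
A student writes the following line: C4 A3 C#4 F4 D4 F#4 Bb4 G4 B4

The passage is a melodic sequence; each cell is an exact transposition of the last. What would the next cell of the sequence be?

Taking 3-note groups, the heads are C4, F4, Bb4: the pattern moves up a 4th.
From Eb5 the exact shape gives Eb5 C5 E5.

Eb5 C5 E5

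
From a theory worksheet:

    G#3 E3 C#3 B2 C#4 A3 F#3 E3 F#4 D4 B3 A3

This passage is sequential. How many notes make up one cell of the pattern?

4

There are 12 notes; a 4-note unit gives 3 cells:
G#3 E3 C#3 B2 | C#4 A3 F#3 E3 | F#4 D4 B3 A3
Every group is a transposition up a 4th of the one before; no shorter unit works.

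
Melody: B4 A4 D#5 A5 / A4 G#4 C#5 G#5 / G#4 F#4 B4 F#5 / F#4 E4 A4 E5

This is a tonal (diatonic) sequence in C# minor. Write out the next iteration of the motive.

Taking 4-note groups, the heads are B4, A4, G#4, F#4: the pattern moves down a 2nd.
So cell 5 is E4 D#4 G#4 D#5.

E4 D#4 G#4 D#5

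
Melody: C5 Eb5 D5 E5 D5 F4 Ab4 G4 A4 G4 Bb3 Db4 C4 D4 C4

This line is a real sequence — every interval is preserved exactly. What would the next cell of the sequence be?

Eb3 Gb3 F3 G3 F3

Unit = 5 notes; the statements start on C5, F4, Bb3, moving down a 5th each time.
From Eb3 the exact shape gives Eb3 Gb3 F3 G3 F3.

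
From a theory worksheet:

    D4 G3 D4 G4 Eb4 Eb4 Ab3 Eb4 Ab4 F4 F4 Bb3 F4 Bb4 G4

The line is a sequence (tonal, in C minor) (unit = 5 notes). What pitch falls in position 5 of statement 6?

C5

With 5-note cells, note 5 of each statement runs Eb4, F4, G4.
Extending up a 2nd: Ab4 → Bb4 → C5.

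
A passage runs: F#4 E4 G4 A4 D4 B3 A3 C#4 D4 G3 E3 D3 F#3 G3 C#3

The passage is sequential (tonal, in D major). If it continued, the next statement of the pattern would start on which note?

A2

With a 5-note motive the entries are F#4, B3, E3, each down a 5th from the previous.
One more step down a 5th gives A2.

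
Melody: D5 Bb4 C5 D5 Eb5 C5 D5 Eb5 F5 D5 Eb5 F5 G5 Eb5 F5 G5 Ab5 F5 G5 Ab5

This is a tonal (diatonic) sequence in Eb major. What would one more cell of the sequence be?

Bb5 G5 Ab5 Bb5

With a 4-note motive the entries are D5, Eb5, F5, G5, Ab5, each up a 2nd from the previous.
Statement 6 starts on Bb5 and keeps the same diatonic contour: Bb5 G5 Ab5 Bb5.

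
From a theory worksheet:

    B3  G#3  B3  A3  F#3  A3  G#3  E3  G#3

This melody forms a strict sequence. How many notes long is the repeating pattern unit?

9 notes total. Splitting into 3 groups of 3:
B3 G#3 B3 | A3 F#3 A3 | G#3 E3 G#3
That's a consistent down a 2nd shift per cell, and no other grouping gives one.

3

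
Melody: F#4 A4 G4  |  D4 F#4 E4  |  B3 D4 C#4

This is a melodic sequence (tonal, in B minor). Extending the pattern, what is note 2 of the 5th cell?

G3

The unit is 3 notes. Position-2 pitches of the 3 shown cells: A4, F#4, D4.
Extending down a 3rd: B3 → G3.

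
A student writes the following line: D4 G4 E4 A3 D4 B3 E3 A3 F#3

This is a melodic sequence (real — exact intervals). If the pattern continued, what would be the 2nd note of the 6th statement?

F#2

Grouping in 3s, the 2nd note of each cell is G4, D4, A3.
Extending down a 4th: E3 → B2 → F#2.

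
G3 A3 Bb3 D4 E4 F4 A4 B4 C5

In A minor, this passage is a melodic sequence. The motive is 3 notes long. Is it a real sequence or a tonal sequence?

Each cell has the same semitone pattern (2, 1) — intervals are preserved exactly.
And Bb3 lies outside A minor, so the sequence is real rather than tonal.

real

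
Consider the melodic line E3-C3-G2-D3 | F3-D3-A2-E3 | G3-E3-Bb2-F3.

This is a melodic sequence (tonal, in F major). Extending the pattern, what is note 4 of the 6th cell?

The unit is 4 notes. Position-4 pitches of the 3 shown cells: D3, E3, F3.
Carrying that up a 2nd forward: G3 → A3 → Bb3.

Bb3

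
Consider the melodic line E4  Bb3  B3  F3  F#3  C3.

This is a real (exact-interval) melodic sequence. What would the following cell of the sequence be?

Unit = 2 notes; the statements start on E4, B3, F#3, moving down a 4th each time.
So cell 4 is C#3 G2.

C#3 G2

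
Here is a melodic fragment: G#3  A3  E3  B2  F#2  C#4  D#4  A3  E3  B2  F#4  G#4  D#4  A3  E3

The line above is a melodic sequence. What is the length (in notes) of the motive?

5

15 notes total. Splitting into 3 groups of 5:
G#3 A3 E3 B2 F#2 | C#4 D#4 A3 E3 B2 | F#4 G#4 D#4 A3 E3
That's a consistent up a 4th shift per cell, and no other grouping gives one.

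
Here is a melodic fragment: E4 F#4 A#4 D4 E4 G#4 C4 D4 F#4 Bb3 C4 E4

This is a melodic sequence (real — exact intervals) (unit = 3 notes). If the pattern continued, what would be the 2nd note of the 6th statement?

The unit is 3 notes. Position-2 pitches of the 4 shown cells: F#4, E4, D4, C4.
Carrying that down a 2nd forward: Bb3 → Ab3.

Ab3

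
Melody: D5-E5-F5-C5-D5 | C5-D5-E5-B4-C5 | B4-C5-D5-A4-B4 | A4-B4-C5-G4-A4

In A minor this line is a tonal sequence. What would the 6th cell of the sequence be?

F4 G4 A4 E4 F4

Unit = 5 notes; the statements start on D5, C5, B4, A4, moving down a 2nd each time.
Carrying on: G4 → F4.
From F4 the diatonic shape gives F4 G4 A4 E4 F4.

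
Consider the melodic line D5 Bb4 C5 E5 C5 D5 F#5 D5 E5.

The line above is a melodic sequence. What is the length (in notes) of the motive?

9 notes total. Splitting into 3 groups of 3:
D5 Bb4 C5 | E5 C5 D5 | F#5 D5 E5
Each cell is the previous one up a 2nd — so the unit is 3 notes.

3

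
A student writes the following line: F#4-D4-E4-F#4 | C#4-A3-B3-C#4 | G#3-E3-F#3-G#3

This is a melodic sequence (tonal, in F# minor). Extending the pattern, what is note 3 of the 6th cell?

With 4-note cells, note 3 of each statement runs E4, B3, F#3.
Extending down a 4th: C#3 → G#2 → D2.

D2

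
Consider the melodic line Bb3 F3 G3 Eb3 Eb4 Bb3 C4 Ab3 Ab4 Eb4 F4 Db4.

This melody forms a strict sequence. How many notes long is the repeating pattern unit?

12 notes total. Splitting into 3 groups of 4:
Bb3 F3 G3 Eb3 | Eb4 Bb3 C4 Ab3 | Ab4 Eb4 F4 Db4
Every group is a transposition up a 4th of the one before; no shorter unit works.

4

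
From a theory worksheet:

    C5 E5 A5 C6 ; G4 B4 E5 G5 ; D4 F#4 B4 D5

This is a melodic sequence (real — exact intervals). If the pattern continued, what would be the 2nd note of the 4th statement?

The unit is 4 notes. Position-2 pitches of the 3 shown cells: E5, B4, F#4.
One more down a 4th gives C#4.

C#4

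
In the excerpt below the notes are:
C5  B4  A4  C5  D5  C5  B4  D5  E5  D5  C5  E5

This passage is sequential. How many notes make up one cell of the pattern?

12 notes total. Splitting into 3 groups of 4:
C5 B4 A4 C5 | D5 C5 B4 D5 | E5 D5 C5 E5
Each cell is the previous one up a 2nd — so the unit is 4 notes.

4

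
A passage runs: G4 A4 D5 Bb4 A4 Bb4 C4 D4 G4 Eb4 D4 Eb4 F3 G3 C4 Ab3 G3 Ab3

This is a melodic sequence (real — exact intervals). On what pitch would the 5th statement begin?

Taking 6-note groups, the heads are G4, C4, F3: the pattern moves down a 5th.
Continuing: Bb2 → Eb2. Statement 5 starts on Eb2.

Eb2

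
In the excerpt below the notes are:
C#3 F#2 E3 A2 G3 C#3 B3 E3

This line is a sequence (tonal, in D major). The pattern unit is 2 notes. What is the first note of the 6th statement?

F#4

Unit = 2 notes; the statements start on C#3, E3, G3, B3, moving up a 3rd each time.
Continuing: D4 → F#4. Statement 6 starts on F#4.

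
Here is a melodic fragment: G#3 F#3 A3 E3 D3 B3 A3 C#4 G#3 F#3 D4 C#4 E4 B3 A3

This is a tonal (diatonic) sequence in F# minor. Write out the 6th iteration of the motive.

The 5-note cells begin on G#3, B3, D4 — each up a 3rd from the last.
Carrying on: F#4 → A4 → C#5.
Statement 6 starts on C#5 and keeps the same diatonic contour: C#5 B4 D5 A4 G#4.

C#5 B4 D5 A4 G#4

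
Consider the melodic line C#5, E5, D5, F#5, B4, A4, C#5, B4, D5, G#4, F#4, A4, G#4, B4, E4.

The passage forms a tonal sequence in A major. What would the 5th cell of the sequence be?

B3 D4 C#4 E4 A3

Taking 5-note groups, the heads are C#5, A4, F#4: the pattern moves down a 3rd.
Continuing the starts: D4 → B3.
From B3 the diatonic shape gives B3 D4 C#4 E4 A3.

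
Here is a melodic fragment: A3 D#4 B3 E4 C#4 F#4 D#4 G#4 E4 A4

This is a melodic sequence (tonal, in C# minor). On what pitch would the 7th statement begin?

G#4

Taking 2-note groups, the heads are A3, B3, C#4, D#4, E4: the pattern moves up a 2nd.
Continuing: F#4 → G#4. Statement 7 starts on G#4.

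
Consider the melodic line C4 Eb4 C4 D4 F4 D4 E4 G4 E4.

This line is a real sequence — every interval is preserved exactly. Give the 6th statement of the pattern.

With a 3-note motive the entries are C4, D4, E4, each up a 2nd from the previous.
Continuing the starts: F#4 → G#4 → A#4.
From A#4 the exact shape gives A#4 C#5 A#4.

A#4 C#5 A#4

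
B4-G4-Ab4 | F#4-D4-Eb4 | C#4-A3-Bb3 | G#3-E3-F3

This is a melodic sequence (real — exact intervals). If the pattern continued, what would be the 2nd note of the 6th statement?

F#2

The unit is 3 notes. Position-2 pitches of the 4 shown cells: G4, D4, A3, E3.
Extending down a 4th: B2 → F#2.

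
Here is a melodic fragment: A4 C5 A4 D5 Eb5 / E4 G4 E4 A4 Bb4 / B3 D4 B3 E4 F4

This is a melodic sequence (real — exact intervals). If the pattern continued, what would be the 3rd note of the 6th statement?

G#2

The unit is 5 notes. Position-3 pitches of the 3 shown cells: A4, E4, B3.
Each moves down a 4th. Continuing: F#3 → C#3 → G#2.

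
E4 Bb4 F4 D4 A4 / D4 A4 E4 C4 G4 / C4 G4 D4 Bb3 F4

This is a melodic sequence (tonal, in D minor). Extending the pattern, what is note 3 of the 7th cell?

G3

Grouping in 5s, the 3rd note of each cell is F4, E4, D4.
Extending down a 2nd: C4 → Bb3 → A3 → G3.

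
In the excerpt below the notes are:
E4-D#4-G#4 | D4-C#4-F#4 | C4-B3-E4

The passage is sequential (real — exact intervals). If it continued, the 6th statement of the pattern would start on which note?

Taking 3-note groups, the heads are E4, D4, C4: the pattern moves down a 2nd.
Continuing: Bb3 → Ab3 → Gb3. Statement 6 starts on Gb3.

Gb3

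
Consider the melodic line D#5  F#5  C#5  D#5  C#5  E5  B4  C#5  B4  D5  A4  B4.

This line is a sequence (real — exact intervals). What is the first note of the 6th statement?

With a 4-note motive the entries are D#5, C#5, B4, each down a 2nd from the previous.
Continuing: A4 → G4 → F4. Statement 6 starts on F4.

F4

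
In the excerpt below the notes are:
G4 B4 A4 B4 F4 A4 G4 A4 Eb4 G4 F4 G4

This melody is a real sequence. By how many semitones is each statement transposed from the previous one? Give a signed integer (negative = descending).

-2

Taking 4-note groups, the heads are G4, F4, Eb4: the pattern moves down a 2nd.
G4→F4 is 65 − 67 = -2 semitones.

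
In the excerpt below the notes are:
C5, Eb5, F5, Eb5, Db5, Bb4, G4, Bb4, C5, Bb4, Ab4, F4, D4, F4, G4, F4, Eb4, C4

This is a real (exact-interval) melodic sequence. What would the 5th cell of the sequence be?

E3 G3 A3 G3 F3 D3

Taking 6-note groups, the heads are C5, G4, D4: the pattern moves down a 4th.
Continuing the starts: A3 → E3.
From E3 the exact shape gives E3 G3 A3 G3 F3 D3.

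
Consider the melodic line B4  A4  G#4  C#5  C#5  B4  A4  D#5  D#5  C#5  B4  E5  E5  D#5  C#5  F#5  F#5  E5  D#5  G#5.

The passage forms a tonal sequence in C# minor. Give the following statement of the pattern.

Unit = 4 notes; the statements start on B4, C#5, D#5, E5, F#5, moving up a 2nd each time.
From G#5 the diatonic shape gives G#5 F#5 E5 A5.

G#5 F#5 E5 A5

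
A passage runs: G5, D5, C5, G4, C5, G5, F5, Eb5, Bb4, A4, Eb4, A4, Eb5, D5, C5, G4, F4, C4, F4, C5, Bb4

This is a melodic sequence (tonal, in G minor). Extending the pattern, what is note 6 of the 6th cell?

Grouping in 7s, the 6th note of each cell is G5, Eb5, C5.
Carrying that down a 3rd forward: A4 → F4 → D4.

D4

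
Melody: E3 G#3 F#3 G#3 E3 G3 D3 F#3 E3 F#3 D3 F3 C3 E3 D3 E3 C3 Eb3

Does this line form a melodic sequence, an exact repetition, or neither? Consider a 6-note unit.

sequence

Each 6-note cell is the previous one transposed down a 2nd.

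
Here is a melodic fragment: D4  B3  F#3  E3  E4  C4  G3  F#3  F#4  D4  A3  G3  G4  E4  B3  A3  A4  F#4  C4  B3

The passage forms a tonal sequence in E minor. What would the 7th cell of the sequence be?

Taking 4-note groups, the heads are D4, E4, F#4, G4, A4: the pattern moves up a 2nd.
Extending up a 2nd: B4 → C5.
From C5 the diatonic shape gives C5 A4 E4 D4.

C5 A4 E4 D4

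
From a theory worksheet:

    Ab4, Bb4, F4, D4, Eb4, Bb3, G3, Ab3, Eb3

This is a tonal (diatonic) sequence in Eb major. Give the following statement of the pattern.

Taking 3-note groups, the heads are Ab4, D4, G3: the pattern moves down a 5th.
From C3 the diatonic shape gives C3 D3 Ab2.

C3 D3 Ab2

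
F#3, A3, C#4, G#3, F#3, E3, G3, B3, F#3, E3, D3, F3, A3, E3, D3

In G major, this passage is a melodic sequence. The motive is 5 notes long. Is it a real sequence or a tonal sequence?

real

Each cell has the same semitone pattern (3, 4, -5, -2) — intervals are preserved exactly.
And C#4 lies outside G major, so the sequence is real rather than tonal.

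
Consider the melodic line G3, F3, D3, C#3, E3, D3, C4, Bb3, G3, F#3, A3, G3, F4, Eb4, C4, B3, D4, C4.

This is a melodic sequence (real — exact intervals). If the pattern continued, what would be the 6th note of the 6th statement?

The unit is 6 notes. Position-6 pitches of the 3 shown cells: D3, G3, C4.
Carrying that up a 4th forward: F4 → Bb4 → Eb5.

Eb5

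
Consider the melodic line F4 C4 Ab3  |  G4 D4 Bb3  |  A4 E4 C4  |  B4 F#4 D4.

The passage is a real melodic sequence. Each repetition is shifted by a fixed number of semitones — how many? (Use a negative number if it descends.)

The 3-note cells begin on F4, G4, A4, B4 — each up a 2nd from the last.
F4→G4 is 67 − 65 = 2 semitones.

2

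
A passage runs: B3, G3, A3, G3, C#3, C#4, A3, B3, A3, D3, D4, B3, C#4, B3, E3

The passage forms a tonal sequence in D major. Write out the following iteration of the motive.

E4 C#4 D4 C#4 F#3

With a 5-note motive the entries are B3, C#4, D4, each up a 2nd from the previous.
Statement 4 starts on E4 and keeps the same diatonic contour: E4 C#4 D4 C#4 F#3.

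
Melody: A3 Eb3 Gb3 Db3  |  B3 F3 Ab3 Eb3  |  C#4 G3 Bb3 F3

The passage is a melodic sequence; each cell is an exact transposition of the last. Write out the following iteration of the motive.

The 4-note cells begin on A3, B3, C#4 — each up a 2nd from the last.
So cell 4 is D#4 A3 C4 G3.

D#4 A3 C4 G3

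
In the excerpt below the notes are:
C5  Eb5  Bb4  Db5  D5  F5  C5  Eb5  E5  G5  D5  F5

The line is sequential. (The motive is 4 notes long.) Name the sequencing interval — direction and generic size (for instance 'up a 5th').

up a 2nd

Unit = 4 notes; the statements start on C5, D5, E5, moving up a 2nd each time.
From C5 to D5: up a 2nd.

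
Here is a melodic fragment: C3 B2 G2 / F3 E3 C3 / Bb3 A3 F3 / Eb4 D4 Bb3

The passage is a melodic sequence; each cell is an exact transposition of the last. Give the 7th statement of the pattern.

Gb5 F5 Db5

Unit = 3 notes; the statements start on C3, F3, Bb3, Eb4, moving up a 4th each time.
Carrying on: Ab4 → Db5 → Gb5.
From Gb5 the exact shape gives Gb5 F5 Db5.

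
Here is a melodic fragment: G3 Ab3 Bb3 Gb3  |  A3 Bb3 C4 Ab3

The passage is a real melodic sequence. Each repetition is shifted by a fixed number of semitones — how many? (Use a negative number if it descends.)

Unit = 4 notes; the statements start on G3, A3, moving up a 2nd each time.
G3 to A3 spans +2 semitones.

2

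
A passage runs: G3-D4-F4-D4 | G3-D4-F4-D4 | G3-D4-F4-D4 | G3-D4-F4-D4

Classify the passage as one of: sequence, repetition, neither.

Each 4-note cell is identical (G3 D4 F4 D4), restated at the same pitch.

repetition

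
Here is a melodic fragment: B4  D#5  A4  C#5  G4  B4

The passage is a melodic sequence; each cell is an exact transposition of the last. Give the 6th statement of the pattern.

Db4 F4

Unit = 2 notes; the statements start on B4, A4, G4, moving down a 2nd each time.
Continuing the starts: F4 → Eb4 → Db4.
From Db4 the exact shape gives Db4 F4.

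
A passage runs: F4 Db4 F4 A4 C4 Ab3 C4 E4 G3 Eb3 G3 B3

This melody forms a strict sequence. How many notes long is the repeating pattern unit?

12 notes total. Splitting into 3 groups of 4:
F4 Db4 F4 A4 | C4 Ab3 C4 E4 | G3 Eb3 G3 B3
Every group is a transposition down a 4th of the one before; no shorter unit works.

4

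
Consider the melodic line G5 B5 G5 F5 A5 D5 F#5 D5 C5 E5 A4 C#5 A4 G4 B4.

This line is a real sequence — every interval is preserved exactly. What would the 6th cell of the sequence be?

Taking 5-note groups, the heads are G5, D5, A4: the pattern moves down a 4th.
Continuing the starts: E4 → B3 → F#3.
Statement 6 starts on F#3 and keeps the same exact contour: F#3 A#3 F#3 E3 G#3.

F#3 A#3 F#3 E3 G#3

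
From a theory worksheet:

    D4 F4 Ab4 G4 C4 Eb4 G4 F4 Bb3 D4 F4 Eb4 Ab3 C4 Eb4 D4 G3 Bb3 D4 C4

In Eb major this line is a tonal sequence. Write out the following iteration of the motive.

F3 Ab3 C4 Bb3

With a 4-note motive the entries are D4, C4, Bb3, Ab3, G3, each down a 2nd from the previous.
Statement 6 starts on F3 and keeps the same diatonic contour: F3 Ab3 C4 Bb3.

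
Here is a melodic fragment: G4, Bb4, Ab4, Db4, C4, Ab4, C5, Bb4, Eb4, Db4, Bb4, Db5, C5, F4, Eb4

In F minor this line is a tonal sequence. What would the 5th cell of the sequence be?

Db5 F5 Eb5 Ab4 G4

The 5-note cells begin on G4, Ab4, Bb4 — each up a 2nd from the last.
Continuing the starts: C5 → Db5.
So cell 5 is Db5 F5 Eb5 Ab4 G4.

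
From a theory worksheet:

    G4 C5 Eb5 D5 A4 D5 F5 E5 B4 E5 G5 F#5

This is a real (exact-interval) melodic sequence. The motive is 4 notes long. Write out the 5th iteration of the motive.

D#5 G#5 B5 A#5

The 4-note cells begin on G4, A4, B4 — each up a 2nd from the last.
Extending up a 2nd: C#5 → D#5.
So cell 5 is D#5 G#5 B5 A#5.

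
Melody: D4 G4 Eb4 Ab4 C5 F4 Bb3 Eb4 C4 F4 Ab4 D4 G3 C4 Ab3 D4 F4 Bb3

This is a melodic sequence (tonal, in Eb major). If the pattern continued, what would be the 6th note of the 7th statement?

Ab2

With 6-note cells, note 6 of each statement runs F4, D4, Bb3.
Each moves down a 3rd. Continuing: G3 → Eb3 → C3 → Ab2.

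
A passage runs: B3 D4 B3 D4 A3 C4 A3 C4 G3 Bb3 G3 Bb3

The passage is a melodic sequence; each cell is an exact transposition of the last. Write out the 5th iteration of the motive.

Taking 4-note groups, the heads are B3, A3, G3: the pattern moves down a 2nd.
Carrying on: F3 → Eb3.
So cell 5 is Eb3 Gb3 Eb3 Gb3.

Eb3 Gb3 Eb3 Gb3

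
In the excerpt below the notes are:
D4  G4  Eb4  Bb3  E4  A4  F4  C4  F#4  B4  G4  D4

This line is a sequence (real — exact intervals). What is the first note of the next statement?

With a 4-note motive the entries are D4, E4, F#4, each up a 2nd from the previous.
One more step up a 2nd gives G#4.

G#4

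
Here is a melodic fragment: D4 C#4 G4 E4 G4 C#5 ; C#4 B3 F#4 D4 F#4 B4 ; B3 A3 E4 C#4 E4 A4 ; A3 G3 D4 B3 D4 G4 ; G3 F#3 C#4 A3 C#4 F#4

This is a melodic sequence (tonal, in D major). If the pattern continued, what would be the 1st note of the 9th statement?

The unit is 6 notes. Position-1 pitches of the 5 shown cells: D4, C#4, B3, A3, G3.
Each moves down a 2nd. Continuing: F#3 → E3 → D3 → C#3.

C#3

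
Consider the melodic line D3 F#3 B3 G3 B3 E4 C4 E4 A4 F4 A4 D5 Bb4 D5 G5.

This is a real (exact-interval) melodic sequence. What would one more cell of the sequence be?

The 3-note cells begin on D3, G3, C4, F4, Bb4 — each up a 4th from the last.
Statement 6 starts on Eb5 and keeps the same exact contour: Eb5 G5 C6.

Eb5 G5 C6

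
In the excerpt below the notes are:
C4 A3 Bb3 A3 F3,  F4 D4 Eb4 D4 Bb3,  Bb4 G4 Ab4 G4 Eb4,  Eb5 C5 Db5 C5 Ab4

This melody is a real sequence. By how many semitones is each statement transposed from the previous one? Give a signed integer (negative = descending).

5

Taking 5-note groups, the heads are C4, F4, Bb4, Eb5: the pattern moves up a 4th.
C4 to F4 spans +5 semitones.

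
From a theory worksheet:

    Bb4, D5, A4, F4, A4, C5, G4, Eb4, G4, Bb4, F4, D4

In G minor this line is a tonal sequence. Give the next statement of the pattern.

Unit = 4 notes; the statements start on Bb4, A4, G4, moving down a 2nd each time.
From F4 the diatonic shape gives F4 A4 Eb4 C4.

F4 A4 Eb4 C4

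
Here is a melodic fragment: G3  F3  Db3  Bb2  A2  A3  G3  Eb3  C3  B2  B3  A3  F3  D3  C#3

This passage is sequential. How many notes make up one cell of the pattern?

5

There are 15 notes; a 5-note unit gives 3 cells:
G3 F3 Db3 Bb2 A2 | A3 G3 Eb3 C3 B2 | B3 A3 F3 D3 C#3
Each cell is the previous one up a 2nd — so the unit is 5 notes.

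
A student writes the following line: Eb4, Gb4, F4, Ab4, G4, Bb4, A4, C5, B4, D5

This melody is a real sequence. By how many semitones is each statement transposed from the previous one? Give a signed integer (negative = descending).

With a 2-note motive the entries are Eb4, F4, G4, A4, B4, each up a 2nd from the previous.
Eb4 to F4 spans +2 semitones.

2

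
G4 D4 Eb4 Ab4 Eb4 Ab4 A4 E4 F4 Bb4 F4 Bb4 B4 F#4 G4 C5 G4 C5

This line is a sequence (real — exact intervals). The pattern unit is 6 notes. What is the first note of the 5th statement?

With a 6-note motive the entries are G4, A4, B4, each up a 2nd from the previous.
Extending the heads up a 2nd: C#5 → D#5.

D#5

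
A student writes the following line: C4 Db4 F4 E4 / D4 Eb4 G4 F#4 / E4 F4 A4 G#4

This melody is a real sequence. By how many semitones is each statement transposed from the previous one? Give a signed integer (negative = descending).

Unit = 4 notes; the statements start on C4, D4, E4, moving up a 2nd each time.
C4 to D4 spans +2 semitones.

2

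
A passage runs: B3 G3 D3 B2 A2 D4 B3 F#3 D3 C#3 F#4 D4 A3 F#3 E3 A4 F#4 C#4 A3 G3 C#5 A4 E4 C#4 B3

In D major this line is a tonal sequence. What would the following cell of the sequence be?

E5 C#5 G4 E4 D4

Unit = 5 notes; the statements start on B3, D4, F#4, A4, C#5, moving up a 3rd each time.
So cell 6 is E5 C#5 G4 E4 D4.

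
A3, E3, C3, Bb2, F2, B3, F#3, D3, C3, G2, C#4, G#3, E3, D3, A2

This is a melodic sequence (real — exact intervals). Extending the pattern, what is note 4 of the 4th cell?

E3

With 5-note cells, note 4 of each statement runs Bb2, C3, D3.
Each moves up a 2nd; the next is E3.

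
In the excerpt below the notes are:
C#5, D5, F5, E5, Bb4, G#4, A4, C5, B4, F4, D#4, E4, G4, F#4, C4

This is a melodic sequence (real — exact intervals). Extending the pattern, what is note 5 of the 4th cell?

G3

With 5-note cells, note 5 of each statement runs Bb4, F4, C4.
From C4, down a 4th gives G3.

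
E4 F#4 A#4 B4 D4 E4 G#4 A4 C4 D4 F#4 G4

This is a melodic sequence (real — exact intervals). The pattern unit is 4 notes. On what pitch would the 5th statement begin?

With a 4-note motive the entries are E4, D4, C4, each down a 2nd from the previous.
Extending the heads down a 2nd: Bb3 → Ab3.

Ab3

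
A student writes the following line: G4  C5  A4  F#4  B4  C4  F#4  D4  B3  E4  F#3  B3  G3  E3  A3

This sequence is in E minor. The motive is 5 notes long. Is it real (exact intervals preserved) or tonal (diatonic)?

Every note is diatonic to E minor.
Cell 1 has +5 semitones from note 1 to 2, but cell 2 has +6 — the interval quality changes while the contour stays the same, which is the hallmark of a tonal sequence.

tonal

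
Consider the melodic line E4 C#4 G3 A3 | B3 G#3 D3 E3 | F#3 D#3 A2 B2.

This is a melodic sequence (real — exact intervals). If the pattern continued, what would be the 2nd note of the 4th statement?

A#2

Grouping in 4s, the 2nd note of each cell is C#4, G#3, D#3.
One more down a 4th gives A#2.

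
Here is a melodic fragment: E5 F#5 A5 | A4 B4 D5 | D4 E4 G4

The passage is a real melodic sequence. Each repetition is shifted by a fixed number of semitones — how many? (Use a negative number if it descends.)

Taking 3-note groups, the heads are E5, A4, D4: the pattern moves down a 5th.
E5→A4 is 69 − 76 = -7 semitones.

-7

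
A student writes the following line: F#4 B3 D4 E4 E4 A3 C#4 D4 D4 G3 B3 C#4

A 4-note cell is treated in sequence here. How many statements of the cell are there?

12 notes in groups of 4 gives 12/4 = 3 statements.
Starts: F#4, E4, D4 — each down a 2nd.

3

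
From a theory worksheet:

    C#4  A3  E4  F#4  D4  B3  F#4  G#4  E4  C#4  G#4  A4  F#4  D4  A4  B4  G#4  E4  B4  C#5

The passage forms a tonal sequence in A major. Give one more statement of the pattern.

A4 F#4 C#5 D5

The 4-note cells begin on C#4, D4, E4, F#4, G#4 — each up a 2nd from the last.
Statement 6 starts on A4 and keeps the same diatonic contour: A4 F#4 C#5 D5.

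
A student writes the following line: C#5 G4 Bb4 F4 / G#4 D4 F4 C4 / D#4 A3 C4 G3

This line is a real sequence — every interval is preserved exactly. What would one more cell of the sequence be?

A#3 E3 G3 D3

With a 4-note motive the entries are C#5, G#4, D#4, each down a 4th from the previous.
So cell 4 is A#3 E3 G3 D3.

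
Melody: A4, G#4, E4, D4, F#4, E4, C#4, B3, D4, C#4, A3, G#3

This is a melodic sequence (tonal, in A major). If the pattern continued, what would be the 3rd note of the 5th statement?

The unit is 4 notes. Position-3 pitches of the 3 shown cells: E4, C#4, A3.
Carrying that down a 3rd forward: F#3 → D3.

D3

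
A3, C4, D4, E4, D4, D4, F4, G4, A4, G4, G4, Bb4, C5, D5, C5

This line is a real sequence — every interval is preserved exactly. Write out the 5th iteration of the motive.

With a 5-note motive the entries are A3, D4, G4, each up a 4th from the previous.
Extending up a 4th: C5 → F5.
From F5 the exact shape gives F5 Ab5 Bb5 C6 Bb5.

F5 Ab5 Bb5 C6 Bb5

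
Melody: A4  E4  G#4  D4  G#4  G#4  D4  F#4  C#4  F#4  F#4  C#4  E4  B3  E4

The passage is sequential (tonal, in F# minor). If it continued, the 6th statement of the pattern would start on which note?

C#4

Unit = 5 notes; the statements start on A4, G#4, F#4, moving down a 2nd each time.
Extending the heads down a 2nd: E4 → D4 → C#4.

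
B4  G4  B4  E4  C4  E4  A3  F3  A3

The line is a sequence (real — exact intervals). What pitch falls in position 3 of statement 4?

With 3-note cells, note 3 of each statement runs B4, E4, A3.
From A3, down a 5th gives D3.

D3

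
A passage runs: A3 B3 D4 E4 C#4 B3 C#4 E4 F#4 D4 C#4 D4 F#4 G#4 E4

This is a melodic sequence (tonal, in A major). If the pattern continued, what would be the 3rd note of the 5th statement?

With 5-note cells, note 3 of each statement runs D4, E4, F#4.
Extending up a 2nd: G#4 → A4.

A4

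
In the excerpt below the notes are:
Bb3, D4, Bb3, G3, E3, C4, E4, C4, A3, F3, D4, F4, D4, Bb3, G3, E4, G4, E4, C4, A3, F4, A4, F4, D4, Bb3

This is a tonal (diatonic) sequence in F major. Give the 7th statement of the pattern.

Unit = 5 notes; the statements start on Bb3, C4, D4, E4, F4, moving up a 2nd each time.
Carrying on: G4 → A4.
From A4 the diatonic shape gives A4 C5 A4 F4 D4.

A4 C5 A4 F4 D4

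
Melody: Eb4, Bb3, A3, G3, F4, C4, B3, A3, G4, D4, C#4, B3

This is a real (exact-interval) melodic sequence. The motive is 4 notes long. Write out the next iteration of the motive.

Unit = 4 notes; the statements start on Eb4, F4, G4, moving up a 2nd each time.
From A4 the exact shape gives A4 E4 D#4 C#4.

A4 E4 D#4 C#4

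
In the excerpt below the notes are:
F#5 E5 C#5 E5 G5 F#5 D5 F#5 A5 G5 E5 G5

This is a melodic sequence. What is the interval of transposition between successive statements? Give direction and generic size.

The 4-note cells begin on F#5, G5, A5 — each up a 2nd from the last.
F#5 to G5 is up a 2nd.

up a 2nd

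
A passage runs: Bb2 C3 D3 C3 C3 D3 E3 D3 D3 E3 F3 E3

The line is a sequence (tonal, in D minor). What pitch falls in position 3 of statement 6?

Grouping in 4s, the 3rd note of each cell is D3, E3, F3.
Carrying that up a 2nd forward: G3 → A3 → Bb3.

Bb3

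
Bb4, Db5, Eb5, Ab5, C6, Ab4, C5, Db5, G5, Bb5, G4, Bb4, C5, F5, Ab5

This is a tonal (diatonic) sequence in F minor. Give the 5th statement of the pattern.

Eb4 G4 Ab4 Db5 F5

Taking 5-note groups, the heads are Bb4, Ab4, G4: the pattern moves down a 2nd.
Continuing the starts: F4 → Eb4.
Statement 5 starts on Eb4 and keeps the same diatonic contour: Eb4 G4 Ab4 Db5 F5.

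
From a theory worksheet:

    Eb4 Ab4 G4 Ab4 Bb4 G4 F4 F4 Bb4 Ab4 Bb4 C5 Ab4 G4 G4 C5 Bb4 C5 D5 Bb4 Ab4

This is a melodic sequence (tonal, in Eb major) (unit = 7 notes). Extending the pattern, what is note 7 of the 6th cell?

Grouping in 7s, the 7th note of each cell is F4, G4, Ab4.
Extending up a 2nd: Bb4 → C5 → D5.

D5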